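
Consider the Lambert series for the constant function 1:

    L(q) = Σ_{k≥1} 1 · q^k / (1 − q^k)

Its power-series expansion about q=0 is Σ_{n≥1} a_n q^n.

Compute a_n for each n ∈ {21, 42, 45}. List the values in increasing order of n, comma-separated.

4, 8, 6

n=21: 1·21 3·7 7·3 21·1  f→[1+1+1+1]=4
n=42: 1·42 2·21 3·14 6·7 7·6 14·3 21·2 42·1  f→[1+1+1+1+1+1+1+1]=8
q^45  k|45↦f(k): 1:1 3:1 5:1 9:1 15:1 45:1  a_45=6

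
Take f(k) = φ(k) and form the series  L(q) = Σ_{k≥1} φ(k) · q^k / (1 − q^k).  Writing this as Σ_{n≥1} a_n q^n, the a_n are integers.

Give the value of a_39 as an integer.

n=39: 1·39 3·13 13·3 39·1  φ→[1+2+12+24]=39

a_39 = 39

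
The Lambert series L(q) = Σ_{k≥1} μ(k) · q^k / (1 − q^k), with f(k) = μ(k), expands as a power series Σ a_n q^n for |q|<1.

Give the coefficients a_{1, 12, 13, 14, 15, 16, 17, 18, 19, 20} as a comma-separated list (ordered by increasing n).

1, 0, 0, 0, 0, 0, 0, 0, 0, 0

q^1  k|1↦μ(k): 1:1  a_1=1
d|12:{12,6,4,3,2,1}  Σμ=0+1+0+(-1)+(-1)+1=0
q^13  k|13↦μ(k): 1:1 13:-1  a_13=0
d|14:{14,7,2,1}  Σμ=1+(-1)+(-1)+1=0
d|15:{1,3,5,15}  Σμ=1+(-1)+(-1)+1=0
q^16  k|16↦μ(k): 16:0 8:0 4:0 2:-1 1:1  a_16=0
[q^17] μ(1)=1,μ(17)=-1 ⇒ 0
q^18  k|18↦μ(k): 1:1 2:-1 3:-1 6:1 9:0 18:0  a_18=0
d|19:{19,1}  Σμ=(-1)+1=0
[q^20] μ(20)=0,μ(10)=1,μ(5)=-1,μ(4)=0,μ(2)=-1,μ(1)=1 ⇒ 0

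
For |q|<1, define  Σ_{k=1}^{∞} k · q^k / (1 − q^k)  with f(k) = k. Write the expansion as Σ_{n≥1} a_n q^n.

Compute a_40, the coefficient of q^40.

q^40  k|40↦f(k): 1:1 2:2 4:4 5:5 8:8 10:10 20:20 40:40  a_40=90

a_40 = 90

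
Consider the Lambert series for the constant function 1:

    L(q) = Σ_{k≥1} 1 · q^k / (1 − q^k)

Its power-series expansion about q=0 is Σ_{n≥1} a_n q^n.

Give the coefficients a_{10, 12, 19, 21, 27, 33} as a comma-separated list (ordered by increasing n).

4, 6, 2, 4, 4, 4

n=10: 1·10 2·5 5·2 10·1  f→[1+1+1+1]=4
[q^12] f(12)=1,f(6)=1,f(4)=1,f(3)=1,f(2)=1,f(1)=1 ⇒ 6
q^19  k|19↦f(k): 1:1 19:1  a_19=2
[q^21] f(1)=1,f(3)=1,f(7)=1,f(21)=1 ⇒ 4
[q^27] f(27)=1,f(9)=1,f(3)=1,f(1)=1 ⇒ 4
n=33: 33·1 11·3 3·11 1·33  f→[1+1+1+1]=4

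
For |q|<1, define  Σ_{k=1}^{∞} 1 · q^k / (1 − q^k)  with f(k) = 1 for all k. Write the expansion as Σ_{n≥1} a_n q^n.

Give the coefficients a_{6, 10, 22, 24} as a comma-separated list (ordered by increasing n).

d|6:{6,3,2,1}  Σf=1+1+1+1=4
n=10: 10·1 5·2 2·5 1·10  f→[1+1+1+1]=4
[q^22] f(22)=1,f(11)=1,f(2)=1,f(1)=1 ⇒ 4
[q^24] f(24)=1,f(12)=1,f(8)=1,f(6)=1,f(4)=1,f(3)=1,f(2)=1,f(1)=1 ⇒ 8

4, 4, 4, 8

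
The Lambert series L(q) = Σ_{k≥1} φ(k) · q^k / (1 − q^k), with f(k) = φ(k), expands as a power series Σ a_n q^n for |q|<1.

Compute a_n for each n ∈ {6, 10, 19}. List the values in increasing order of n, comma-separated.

d|6:{1,2,3,6}  Σφ=1+1+2+2=6
q^10  k|10↦φ(k): 10:4 5:4 2:1 1:1  a_10=10
n=19: 1·19 19·1  φ→[1+18]=19

6, 10, 19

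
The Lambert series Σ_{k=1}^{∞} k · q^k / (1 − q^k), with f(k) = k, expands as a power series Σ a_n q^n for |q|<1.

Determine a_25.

q^25  k|25↦f(k): 25:25 5:5 1:1  a_25=31

a_25 = 31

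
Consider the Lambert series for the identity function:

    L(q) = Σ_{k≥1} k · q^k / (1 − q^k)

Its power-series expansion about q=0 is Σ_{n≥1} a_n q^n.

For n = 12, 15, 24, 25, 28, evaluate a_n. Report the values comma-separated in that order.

28, 24, 60, 31, 56

[q^12] f(12)=12,f(6)=6,f(4)=4,f(3)=3,f(2)=2,f(1)=1 ⇒ 28
[q^15] f(1)=1,f(3)=3,f(5)=5,f(15)=15 ⇒ 24
d|24:{24,12,8,6,4,3,2,1}  Σf=24+12+8+6+4+3+2+1=60
q^25  k|25↦f(k): 25:25 5:5 1:1  a_25=31
d|28:{1,2,4,7,14,28}  Σf=1+2+4+7+14+28=56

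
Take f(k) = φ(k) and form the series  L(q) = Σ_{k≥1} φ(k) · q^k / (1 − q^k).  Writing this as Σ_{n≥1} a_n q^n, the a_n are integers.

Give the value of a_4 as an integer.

n=4: 1·4 2·2 4·1  φ→[1+1+2]=4

a_4 = 4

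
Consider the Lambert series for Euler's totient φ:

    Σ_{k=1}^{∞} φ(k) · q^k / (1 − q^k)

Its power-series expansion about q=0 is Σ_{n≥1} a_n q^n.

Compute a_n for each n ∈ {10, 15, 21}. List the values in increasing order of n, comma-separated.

q^10  k|10↦φ(k): 10:4 5:4 2:1 1:1  a_10=10
q^15  k|15↦φ(k): 1:1 3:2 5:4 15:8  a_15=15
d|21:{1,3,7,21}  Σφ=1+2+6+12=21

10, 15, 21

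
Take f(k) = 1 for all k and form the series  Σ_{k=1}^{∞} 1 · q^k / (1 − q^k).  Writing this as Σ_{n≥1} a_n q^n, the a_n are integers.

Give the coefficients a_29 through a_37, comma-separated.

2, 8, 2, 6, 4, 4, 4, 9, 2

q^29  k|29↦f(k): 1:1 29:1  a_29=2
d|30:{1,2,3,5,6,10,15,30}  Σf=1+1+1+1+1+1+1+1=8
n=31: 31·1 1·31  f→[1+1]=2
n=32: 1·32 2·16 4·8 8·4 16·2 32·1  f→[1+1+1+1+1+1]=6
[q^33] f(1)=1,f(3)=1,f(11)=1,f(33)=1 ⇒ 4
d|34:{1,2,17,34}  Σf=1+1+1+1=4
q^35  k|35↦f(k): 1:1 5:1 7:1 35:1  a_35=4
q^36  k|36↦f(k): 1:1 2:1 3:1 4:1 6:1 9:1 12:1 18:1 36:1  a_36=9
q^37  k|37↦f(k): 1:1 37:1  a_37=2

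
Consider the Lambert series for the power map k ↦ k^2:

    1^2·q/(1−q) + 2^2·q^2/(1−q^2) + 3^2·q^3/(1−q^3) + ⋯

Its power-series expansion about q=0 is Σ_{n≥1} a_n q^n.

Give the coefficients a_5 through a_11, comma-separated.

26, 50, 50, 85, 91, 130, 122

[q^5] f(5)=25,f(1)=1 ⇒ 26
n=6: 6·1 3·2 2·3 1·6  f→[36+9+4+1]=50
n=7: 7·1 1·7  f→[49+1]=50
[q^8] f(1)=1,f(2)=4,f(4)=16,f(8)=64 ⇒ 85
q^9  k|9↦f(k): 1:1 3:9 9:81  a_9=91
n=10: 10·1 5·2 2·5 1·10  f→[100+25+4+1]=130
q^11  k|11↦f(k): 11:121 1:1  a_11=122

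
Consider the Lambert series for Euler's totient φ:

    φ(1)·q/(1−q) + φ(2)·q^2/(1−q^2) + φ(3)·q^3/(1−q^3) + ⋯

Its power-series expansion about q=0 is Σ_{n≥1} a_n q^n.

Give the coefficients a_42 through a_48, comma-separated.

d|42:{42,21,14,7,6,3,2,1}  Σφ=12+12+6+6+2+2+1+1=42
d|43:{43,1}  Σφ=42+1=43
[q^44] φ(44)=20,φ(22)=10,φ(11)=10,φ(4)=2,φ(2)=1,φ(1)=1 ⇒ 44
n=45: 1·45 3·15 5·9 9·5 15·3 45·1  φ→[1+2+4+6+8+24]=45
d|46:{46,23,2,1}  Σφ=22+22+1+1=46
[q^47] φ(1)=1,φ(47)=46 ⇒ 47
d|48:{48,24,16,12,8,6,4,3,2,1}  Σφ=16+8+8+4+4+2+2+2+1+1=48

42, 43, 44, 45, 46, 47, 48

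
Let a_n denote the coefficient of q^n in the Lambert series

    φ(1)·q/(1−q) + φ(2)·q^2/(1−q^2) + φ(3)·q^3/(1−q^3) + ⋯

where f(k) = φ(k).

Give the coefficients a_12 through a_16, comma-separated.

[q^12] φ(1)=1,φ(2)=1,φ(3)=2,φ(4)=2,φ(6)=2,φ(12)=4 ⇒ 12
d|13:{1,13}  Σφ=1+12=13
q^14  k|14↦φ(k): 14:6 7:6 2:1 1:1  a_14=14
n=15: 15·1 5·3 3·5 1·15  φ→[8+4+2+1]=15
d|16:{16,8,4,2,1}  Σφ=8+4+2+1+1=16

12, 13, 14, 15, 16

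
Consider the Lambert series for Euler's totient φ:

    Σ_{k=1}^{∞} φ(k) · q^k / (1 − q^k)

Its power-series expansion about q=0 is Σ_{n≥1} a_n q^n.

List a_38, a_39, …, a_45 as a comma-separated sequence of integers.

[q^38] φ(38)=18,φ(19)=18,φ(2)=1,φ(1)=1 ⇒ 38
q^39  k|39↦φ(k): 1:1 3:2 13:12 39:24  a_39=39
q^40  k|40↦φ(k): 40:16 20:8 10:4 8:4 5:4 4:2 2:1 1:1  a_40=40
d|41:{41,1}  Σφ=40+1=41
[q^42] φ(42)=12,φ(21)=12,φ(14)=6,φ(7)=6,φ(6)=2,φ(3)=2,φ(2)=1,φ(1)=1 ⇒ 42
[q^43] φ(43)=42,φ(1)=1 ⇒ 43
q^44  k|44↦φ(k): 1:1 2:1 4:2 11:10 22:10 44:20  a_44=44
d|45:{45,15,9,5,3,1}  Σφ=24+8+6+4+2+1=45

38, 39, 40, 41, 42, 43, 44, 45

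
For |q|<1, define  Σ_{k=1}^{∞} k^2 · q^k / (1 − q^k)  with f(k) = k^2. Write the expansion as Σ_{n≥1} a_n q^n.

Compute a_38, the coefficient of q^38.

a_38 = 1810

[q^38] f(1)=1,f(2)=4,f(19)=361,f(38)=1444 ⇒ 1810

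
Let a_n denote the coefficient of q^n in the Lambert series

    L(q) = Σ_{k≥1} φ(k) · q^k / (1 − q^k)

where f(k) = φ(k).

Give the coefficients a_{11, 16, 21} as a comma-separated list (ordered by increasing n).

n=11: 1·11 11·1  φ→[1+10]=11
[q^16] φ(1)=1,φ(2)=1,φ(4)=2,φ(8)=4,φ(16)=8 ⇒ 16
d|21:{1,3,7,21}  Σφ=1+2+6+12=21

11, 16, 21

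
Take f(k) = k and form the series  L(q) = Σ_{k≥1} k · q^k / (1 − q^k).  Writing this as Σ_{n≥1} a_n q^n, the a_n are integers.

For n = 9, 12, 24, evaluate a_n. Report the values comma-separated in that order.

13, 28, 60

n=9: 1·9 3·3 9·1  f→[1+3+9]=13
d|12:{12,6,4,3,2,1}  Σf=12+6+4+3+2+1=28
d|24:{24,12,8,6,4,3,2,1}  Σf=24+12+8+6+4+3+2+1=60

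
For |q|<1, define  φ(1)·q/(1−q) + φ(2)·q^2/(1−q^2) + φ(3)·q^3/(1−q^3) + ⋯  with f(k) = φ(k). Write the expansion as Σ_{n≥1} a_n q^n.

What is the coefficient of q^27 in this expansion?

n=27: 27·1 9·3 3·9 1·27  φ→[18+6+2+1]=27

a_27 = 27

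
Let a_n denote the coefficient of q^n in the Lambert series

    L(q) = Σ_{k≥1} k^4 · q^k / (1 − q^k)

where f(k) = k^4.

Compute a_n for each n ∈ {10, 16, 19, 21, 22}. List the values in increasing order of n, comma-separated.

n=10: 1·10 2·5 5·2 10·1  f→[1+16+625+10000]=10642
[q^16] f(16)=65536,f(8)=4096,f(4)=256,f(2)=16,f(1)=1 ⇒ 69905
[q^19] f(1)=1,f(19)=130321 ⇒ 130322
d|21:{21,7,3,1}  Σf=194481+2401+81+1=196964
n=22: 1·22 2·11 11·2 22·1  f→[1+16+14641+234256]=248914

10642, 69905, 130322, 196964, 248914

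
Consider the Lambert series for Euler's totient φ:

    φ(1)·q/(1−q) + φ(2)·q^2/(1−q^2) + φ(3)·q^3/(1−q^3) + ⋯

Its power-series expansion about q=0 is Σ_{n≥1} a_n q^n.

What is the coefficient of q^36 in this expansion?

q^36  k|36↦φ(k): 36:12 18:6 12:4 9:6 6:2 4:2 3:2 2:1 1:1  a_36=36

a_36 = 36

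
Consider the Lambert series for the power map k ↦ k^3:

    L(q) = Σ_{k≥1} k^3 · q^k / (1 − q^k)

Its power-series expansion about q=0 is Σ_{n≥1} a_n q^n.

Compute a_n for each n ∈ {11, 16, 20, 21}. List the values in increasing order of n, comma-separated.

d|11:{11,1}  Σf=1331+1=1332
[q^16] f(16)=4096,f(8)=512,f(4)=64,f(2)=8,f(1)=1 ⇒ 4681
q^20  k|20↦f(k): 1:1 2:8 4:64 5:125 10:1000 20:8000  a_20=9198
d|21:{1,3,7,21}  Σf=1+27+343+9261=9632

1332, 4681, 9198, 9632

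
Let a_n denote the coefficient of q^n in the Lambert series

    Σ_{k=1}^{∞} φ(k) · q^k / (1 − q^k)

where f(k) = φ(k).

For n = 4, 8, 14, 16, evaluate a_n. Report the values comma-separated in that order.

q^4  k|4↦φ(k): 1:1 2:1 4:2  a_4=4
n=8: 8·1 4·2 2·4 1·8  φ→[4+2+1+1]=8
n=14: 14·1 7·2 2·7 1·14  φ→[6+6+1+1]=14
n=16: 16·1 8·2 4·4 2·8 1·16  φ→[8+4+2+1+1]=16

4, 8, 14, 16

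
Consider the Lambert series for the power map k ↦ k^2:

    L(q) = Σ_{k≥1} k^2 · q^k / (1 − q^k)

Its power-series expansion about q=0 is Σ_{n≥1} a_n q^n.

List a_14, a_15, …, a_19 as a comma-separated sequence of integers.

250, 260, 341, 290, 455, 362

q^14  k|14↦f(k): 1:1 2:4 7:49 14:196  a_14=250
[q^15] f(15)=225,f(5)=25,f(3)=9,f(1)=1 ⇒ 260
[q^16] f(16)=256,f(8)=64,f(4)=16,f(2)=4,f(1)=1 ⇒ 341
[q^17] f(17)=289,f(1)=1 ⇒ 290
n=18: 1·18 2·9 3·6 6·3 9·2 18·1  f→[1+4+9+36+81+324]=455
d|19:{1,19}  Σf=1+361=362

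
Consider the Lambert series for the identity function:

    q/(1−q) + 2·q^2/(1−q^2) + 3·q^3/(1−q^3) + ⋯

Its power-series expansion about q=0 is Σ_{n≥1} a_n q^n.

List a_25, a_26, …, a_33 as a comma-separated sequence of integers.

d|25:{25,5,1}  Σf=25+5+1=31
n=26: 26·1 13·2 2·13 1·26  f→[26+13+2+1]=42
d|27:{27,9,3,1}  Σf=27+9+3+1=40
q^28  k|28↦f(k): 1:1 2:2 4:4 7:7 14:14 28:28  a_28=56
q^29  k|29↦f(k): 29:29 1:1  a_29=30
n=30: 1·30 2·15 3·10 5·6 6·5 10·3 15·2 30·1  f→[1+2+3+5+6+10+15+30]=72
q^31  k|31↦f(k): 31:31 1:1  a_31=32
q^32  k|32↦f(k): 32:32 16:16 8:8 4:4 2:2 1:1  a_32=63
q^33  k|33↦f(k): 33:33 11:11 3:3 1:1  a_33=48

31, 42, 40, 56, 30, 72, 32, 63, 48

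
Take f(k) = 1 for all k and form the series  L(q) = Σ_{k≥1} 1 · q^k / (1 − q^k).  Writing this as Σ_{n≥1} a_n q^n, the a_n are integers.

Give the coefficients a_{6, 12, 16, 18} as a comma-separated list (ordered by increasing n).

[q^6] f(6)=1,f(3)=1,f(2)=1,f(1)=1 ⇒ 4
[q^12] f(1)=1,f(2)=1,f(3)=1,f(4)=1,f(6)=1,f(12)=1 ⇒ 6
q^16  k|16↦f(k): 1:1 2:1 4:1 8:1 16:1  a_16=5
[q^18] f(18)=1,f(9)=1,f(6)=1,f(3)=1,f(2)=1,f(1)=1 ⇒ 6

4, 6, 5, 6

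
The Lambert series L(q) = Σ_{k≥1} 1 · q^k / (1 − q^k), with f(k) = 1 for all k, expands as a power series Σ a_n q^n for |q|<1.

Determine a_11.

a_11 = 2

d|11:{11,1}  Σf=1+1=2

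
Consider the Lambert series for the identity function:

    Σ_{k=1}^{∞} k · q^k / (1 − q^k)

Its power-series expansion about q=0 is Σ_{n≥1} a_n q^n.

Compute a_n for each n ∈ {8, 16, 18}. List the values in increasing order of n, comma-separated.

d|8:{8,4,2,1}  Σf=8+4+2+1=15
d|16:{16,8,4,2,1}  Σf=16+8+4+2+1=31
q^18  k|18↦f(k): 1:1 2:2 3:3 6:6 9:9 18:18  a_18=39

15, 31, 39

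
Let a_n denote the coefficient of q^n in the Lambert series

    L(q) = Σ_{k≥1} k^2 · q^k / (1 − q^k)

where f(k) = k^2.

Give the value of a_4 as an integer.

n=4: 1·4 2·2 4·1  f→[1+4+16]=21

a_4 = 21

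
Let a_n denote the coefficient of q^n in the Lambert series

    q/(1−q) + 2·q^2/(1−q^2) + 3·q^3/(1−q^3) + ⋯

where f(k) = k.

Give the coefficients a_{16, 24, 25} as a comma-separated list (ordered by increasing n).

31, 60, 31

q^16  k|16↦f(k): 1:1 2:2 4:4 8:8 16:16  a_16=31
d|24:{24,12,8,6,4,3,2,1}  Σf=24+12+8+6+4+3+2+1=60
q^25  k|25↦f(k): 25:25 5:5 1:1  a_25=31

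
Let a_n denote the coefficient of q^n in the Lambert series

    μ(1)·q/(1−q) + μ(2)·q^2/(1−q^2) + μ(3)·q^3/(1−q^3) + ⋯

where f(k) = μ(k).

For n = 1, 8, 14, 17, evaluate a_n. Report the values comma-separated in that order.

1, 0, 0, 0

d|1:{1}  Σμ=1=1
n=8: 8·1 4·2 2·4 1·8  μ→[0+0+(-1)+1]=0
[q^14] μ(1)=1,μ(2)=-1,μ(7)=-1,μ(14)=1 ⇒ 0
[q^17] μ(1)=1,μ(17)=-1 ⇒ 0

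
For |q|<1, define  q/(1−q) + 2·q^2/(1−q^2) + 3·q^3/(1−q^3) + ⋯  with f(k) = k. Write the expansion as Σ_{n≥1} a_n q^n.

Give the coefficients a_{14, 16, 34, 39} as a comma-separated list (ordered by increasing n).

24, 31, 54, 56

n=14: 14·1 7·2 2·7 1·14  f→[14+7+2+1]=24
[q^16] f(16)=16,f(8)=8,f(4)=4,f(2)=2,f(1)=1 ⇒ 31
q^34  k|34↦f(k): 34:34 17:17 2:2 1:1  a_34=54
n=39: 1·39 3·13 13·3 39·1  f→[1+3+13+39]=56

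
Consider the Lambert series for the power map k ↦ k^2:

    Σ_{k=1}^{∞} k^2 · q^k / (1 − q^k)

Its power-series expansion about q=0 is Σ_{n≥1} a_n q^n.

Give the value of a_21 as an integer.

n=21: 1·21 3·7 7·3 21·1  f→[1+9+49+441]=500

a_21 = 500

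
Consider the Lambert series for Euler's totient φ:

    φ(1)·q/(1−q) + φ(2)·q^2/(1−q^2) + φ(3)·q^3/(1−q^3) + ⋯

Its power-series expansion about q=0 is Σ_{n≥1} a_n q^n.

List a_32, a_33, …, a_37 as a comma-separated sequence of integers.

n=32: 1·32 2·16 4·8 8·4 16·2 32·1  φ→[1+1+2+4+8+16]=32
d|33:{33,11,3,1}  Σφ=20+10+2+1=33
n=34: 1·34 2·17 17·2 34·1  φ→[1+1+16+16]=34
[q^35] φ(1)=1,φ(5)=4,φ(7)=6,φ(35)=24 ⇒ 35
d|36:{36,18,12,9,6,4,3,2,1}  Σφ=12+6+4+6+2+2+2+1+1=36
[q^37] φ(37)=36,φ(1)=1 ⇒ 37

32, 33, 34, 35, 36, 37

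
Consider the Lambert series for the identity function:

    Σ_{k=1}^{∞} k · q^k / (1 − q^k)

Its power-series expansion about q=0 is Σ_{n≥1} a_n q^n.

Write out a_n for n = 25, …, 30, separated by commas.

31, 42, 40, 56, 30, 72

q^25  k|25↦f(k): 1:1 5:5 25:25  a_25=31
q^26  k|26↦f(k): 26:26 13:13 2:2 1:1  a_26=42
[q^27] f(1)=1,f(3)=3,f(9)=9,f(27)=27 ⇒ 40
d|28:{1,2,4,7,14,28}  Σf=1+2+4+7+14+28=56
q^29  k|29↦f(k): 1:1 29:29  a_29=30
n=30: 30·1 15·2 10·3 6·5 5·6 3·10 2·15 1·30  f→[30+15+10+6+5+3+2+1]=72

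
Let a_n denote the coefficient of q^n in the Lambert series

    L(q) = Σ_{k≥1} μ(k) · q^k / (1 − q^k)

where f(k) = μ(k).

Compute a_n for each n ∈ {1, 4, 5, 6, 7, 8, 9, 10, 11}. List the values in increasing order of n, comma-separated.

1, 0, 0, 0, 0, 0, 0, 0, 0

q^1  k|1↦μ(k): 1:1  a_1=1
q^4  k|4↦μ(k): 4:0 2:-1 1:1  a_4=0
n=5: 5·1 1·5  μ→[(-1)+1]=0
[q^6] μ(6)=1,μ(3)=-1,μ(2)=-1,μ(1)=1 ⇒ 0
n=7: 1·7 7·1  μ→[1+(-1)]=0
[q^8] μ(1)=1,μ(2)=-1,μ(4)=0,μ(8)=0 ⇒ 0
d|9:{9,3,1}  Σμ=0+(-1)+1=0
[q^10] μ(1)=1,μ(2)=-1,μ(5)=-1,μ(10)=1 ⇒ 0
n=11: 1·11 11·1  μ→[1+(-1)]=0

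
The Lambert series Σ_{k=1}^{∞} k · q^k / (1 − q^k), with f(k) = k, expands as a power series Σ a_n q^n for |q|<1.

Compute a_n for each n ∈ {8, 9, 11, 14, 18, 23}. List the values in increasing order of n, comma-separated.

15, 13, 12, 24, 39, 24

n=8: 8·1 4·2 2·4 1·8  f→[8+4+2+1]=15
n=9: 9·1 3·3 1·9  f→[9+3+1]=13
[q^11] f(1)=1,f(11)=11 ⇒ 12
[q^14] f(14)=14,f(7)=7,f(2)=2,f(1)=1 ⇒ 24
n=18: 18·1 9·2 6·3 3·6 2·9 1·18  f→[18+9+6+3+2+1]=39
q^23  k|23↦f(k): 1:1 23:23  a_23=24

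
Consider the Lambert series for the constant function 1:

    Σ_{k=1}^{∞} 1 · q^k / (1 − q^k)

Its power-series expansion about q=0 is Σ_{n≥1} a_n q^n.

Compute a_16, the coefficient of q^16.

a_16 = 5

[q^16] f(1)=1,f(2)=1,f(4)=1,f(8)=1,f(16)=1 ⇒ 5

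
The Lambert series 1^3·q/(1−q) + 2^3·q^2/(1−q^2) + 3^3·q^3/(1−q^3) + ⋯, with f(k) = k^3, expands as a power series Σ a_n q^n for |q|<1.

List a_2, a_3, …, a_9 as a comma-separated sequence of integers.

9, 28, 73, 126, 252, 344, 585, 757

n=2: 1·2 2·1  f→[1+8]=9
n=3: 1·3 3·1  f→[1+27]=28
[q^4] f(4)=64,f(2)=8,f(1)=1 ⇒ 73
n=5: 5·1 1·5  f→[125+1]=126
d|6:{6,3,2,1}  Σf=216+27+8+1=252
d|7:{1,7}  Σf=1+343=344
q^8  k|8↦f(k): 1:1 2:8 4:64 8:512  a_8=585
q^9  k|9↦f(k): 9:729 3:27 1:1  a_9=757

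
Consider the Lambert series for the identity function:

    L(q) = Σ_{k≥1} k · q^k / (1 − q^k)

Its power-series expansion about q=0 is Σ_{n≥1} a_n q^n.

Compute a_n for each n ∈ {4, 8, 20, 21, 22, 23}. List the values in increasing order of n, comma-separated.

q^4  k|4↦f(k): 4:4 2:2 1:1  a_4=7
[q^8] f(1)=1,f(2)=2,f(4)=4,f(8)=8 ⇒ 15
d|20:{20,10,5,4,2,1}  Σf=20+10+5+4+2+1=42
[q^21] f(1)=1,f(3)=3,f(7)=7,f(21)=21 ⇒ 32
n=22: 22·1 11·2 2·11 1·22  f→[22+11+2+1]=36
n=23: 1·23 23·1  f→[1+23]=24

7, 15, 42, 32, 36, 24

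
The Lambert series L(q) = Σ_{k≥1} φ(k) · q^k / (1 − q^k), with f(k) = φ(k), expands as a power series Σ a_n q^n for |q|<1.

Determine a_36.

n=36: 36·1 18·2 12·3 9·4 6·6 4·9 3·12 2·18 1·36  φ→[12+6+4+6+2+2+2+1+1]=36

a_36 = 36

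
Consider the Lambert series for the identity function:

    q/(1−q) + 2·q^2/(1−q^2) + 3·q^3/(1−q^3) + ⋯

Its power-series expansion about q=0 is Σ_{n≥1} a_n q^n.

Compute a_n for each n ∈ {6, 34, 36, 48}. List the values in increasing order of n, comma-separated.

q^6  k|6↦f(k): 1:1 2:2 3:3 6:6  a_6=12
[q^34] f(34)=34,f(17)=17,f(2)=2,f(1)=1 ⇒ 54
n=36: 36·1 18·2 12·3 9·4 6·6 4·9 3·12 2·18 1·36  f→[36+18+12+9+6+4+3+2+1]=91
d|48:{1,2,3,4,6,8,12,16,24,48}  Σf=1+2+3+4+6+8+12+16+24+48=124

12, 54, 91, 124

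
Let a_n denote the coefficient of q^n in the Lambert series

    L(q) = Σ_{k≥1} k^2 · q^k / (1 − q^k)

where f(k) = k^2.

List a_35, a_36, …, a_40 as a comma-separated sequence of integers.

1300, 1911, 1370, 1810, 1700, 2210

q^35  k|35↦f(k): 1:1 5:25 7:49 35:1225  a_35=1300
q^36  k|36↦f(k): 1:1 2:4 3:9 4:16 6:36 9:81 12:144 18:324 36:1296  a_36=1911
q^37  k|37↦f(k): 37:1369 1:1  a_37=1370
n=38: 38·1 19·2 2·19 1·38  f→[1444+361+4+1]=1810
[q^39] f(1)=1,f(3)=9,f(13)=169,f(39)=1521 ⇒ 1700
n=40: 1·40 2·20 4·10 5·8 8·5 10·4 20·2 40·1  f→[1+4+16+25+64+100+400+1600]=2210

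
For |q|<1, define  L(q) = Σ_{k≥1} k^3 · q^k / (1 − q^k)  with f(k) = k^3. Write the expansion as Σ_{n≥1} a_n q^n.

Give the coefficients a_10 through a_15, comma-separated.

1134, 1332, 2044, 2198, 3096, 3528

n=10: 10·1 5·2 2·5 1·10  f→[1000+125+8+1]=1134
d|11:{1,11}  Σf=1+1331=1332
[q^12] f(12)=1728,f(6)=216,f(4)=64,f(3)=27,f(2)=8,f(1)=1 ⇒ 2044
[q^13] f(13)=2197,f(1)=1 ⇒ 2198
n=14: 1·14 2·7 7·2 14·1  f→[1+8+343+2744]=3096
n=15: 15·1 5·3 3·5 1·15  f→[3375+125+27+1]=3528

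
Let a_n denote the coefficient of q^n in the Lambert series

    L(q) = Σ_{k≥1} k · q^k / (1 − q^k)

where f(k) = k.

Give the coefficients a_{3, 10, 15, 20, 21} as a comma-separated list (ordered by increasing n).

d|3:{3,1}  Σf=3+1=4
[q^10] f(10)=10,f(5)=5,f(2)=2,f(1)=1 ⇒ 18
n=15: 15·1 5·3 3·5 1·15  f→[15+5+3+1]=24
n=20: 1·20 2·10 4·5 5·4 10·2 20·1  f→[1+2+4+5+10+20]=42
q^21  k|21↦f(k): 1:1 3:3 7:7 21:21  a_21=32

4, 18, 24, 42, 32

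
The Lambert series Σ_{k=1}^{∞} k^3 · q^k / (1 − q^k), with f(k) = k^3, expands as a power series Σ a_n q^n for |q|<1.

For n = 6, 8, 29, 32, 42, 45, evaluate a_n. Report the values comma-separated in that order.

d|6:{1,2,3,6}  Σf=1+8+27+216=252
d|8:{8,4,2,1}  Σf=512+64+8+1=585
[q^29] f(1)=1,f(29)=24389 ⇒ 24390
n=32: 1·32 2·16 4·8 8·4 16·2 32·1  f→[1+8+64+512+4096+32768]=37449
d|42:{42,21,14,7,6,3,2,1}  Σf=74088+9261+2744+343+216+27+8+1=86688
q^45  k|45↦f(k): 1:1 3:27 5:125 9:729 15:3375 45:91125  a_45=95382

252, 585, 24390, 37449, 86688, 95382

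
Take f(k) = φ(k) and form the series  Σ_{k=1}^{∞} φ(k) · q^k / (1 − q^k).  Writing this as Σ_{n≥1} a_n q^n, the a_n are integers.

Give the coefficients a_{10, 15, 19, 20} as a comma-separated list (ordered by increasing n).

n=10: 1·10 2·5 5·2 10·1  φ→[1+1+4+4]=10
d|15:{1,3,5,15}  Σφ=1+2+4+8=15
d|19:{1,19}  Σφ=1+18=19
n=20: 20·1 10·2 5·4 4·5 2·10 1·20  φ→[8+4+4+2+1+1]=20

10, 15, 19, 20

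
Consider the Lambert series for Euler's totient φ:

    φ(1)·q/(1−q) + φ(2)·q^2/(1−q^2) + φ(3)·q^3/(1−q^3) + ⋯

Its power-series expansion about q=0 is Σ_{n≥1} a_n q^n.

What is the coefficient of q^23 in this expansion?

d|23:{23,1}  Σφ=22+1=23

a_23 = 23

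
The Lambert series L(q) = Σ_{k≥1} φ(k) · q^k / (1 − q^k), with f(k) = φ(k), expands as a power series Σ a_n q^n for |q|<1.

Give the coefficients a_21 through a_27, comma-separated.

d|21:{21,7,3,1}  Σφ=12+6+2+1=21
q^22  k|22↦φ(k): 1:1 2:1 11:10 22:10  a_22=22
n=23: 1·23 23·1  φ→[1+22]=23
n=24: 24·1 12·2 8·3 6·4 4·6 3·8 2·12 1·24  φ→[8+4+4+2+2+2+1+1]=24
d|25:{1,5,25}  Σφ=1+4+20=25
n=26: 26·1 13·2 2·13 1·26  φ→[12+12+1+1]=26
q^27  k|27↦φ(k): 27:18 9:6 3:2 1:1  a_27=27

21, 22, 23, 24, 25, 26, 27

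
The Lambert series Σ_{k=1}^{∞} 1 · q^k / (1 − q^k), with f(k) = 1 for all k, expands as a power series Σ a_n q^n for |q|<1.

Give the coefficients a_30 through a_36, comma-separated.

8, 2, 6, 4, 4, 4, 9

d|30:{1,2,3,5,6,10,15,30}  Σf=1+1+1+1+1+1+1+1=8
q^31  k|31↦f(k): 31:1 1:1  a_31=2
[q^32] f(1)=1,f(2)=1,f(4)=1,f(8)=1,f(16)=1,f(32)=1 ⇒ 6
n=33: 1·33 3·11 11·3 33·1  f→[1+1+1+1]=4
[q^34] f(1)=1,f(2)=1,f(17)=1,f(34)=1 ⇒ 4
d|35:{35,7,5,1}  Σf=1+1+1+1=4
n=36: 36·1 18·2 12·3 9·4 6·6 4·9 3·12 2·18 1·36  f→[1+1+1+1+1+1+1+1+1]=9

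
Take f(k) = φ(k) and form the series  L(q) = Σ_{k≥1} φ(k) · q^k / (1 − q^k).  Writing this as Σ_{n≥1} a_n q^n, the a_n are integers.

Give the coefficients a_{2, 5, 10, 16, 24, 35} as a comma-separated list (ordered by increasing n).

[q^2] φ(2)=1,φ(1)=1 ⇒ 2
[q^5] φ(5)=4,φ(1)=1 ⇒ 5
q^10  k|10↦φ(k): 1:1 2:1 5:4 10:4  a_10=10
n=16: 16·1 8·2 4·4 2·8 1·16  φ→[8+4+2+1+1]=16
d|24:{1,2,3,4,6,8,12,24}  Σφ=1+1+2+2+2+4+4+8=24
[q^35] φ(1)=1,φ(5)=4,φ(7)=6,φ(35)=24 ⇒ 35

2, 5, 10, 16, 24, 35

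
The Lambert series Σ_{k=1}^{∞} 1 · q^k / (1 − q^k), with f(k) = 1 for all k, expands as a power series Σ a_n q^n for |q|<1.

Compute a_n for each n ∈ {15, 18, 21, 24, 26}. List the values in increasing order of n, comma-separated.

4, 6, 4, 8, 4

q^15  k|15↦f(k): 15:1 5:1 3:1 1:1  a_15=4
n=18: 1·18 2·9 3·6 6·3 9·2 18·1  f→[1+1+1+1+1+1]=6
q^21  k|21↦f(k): 1:1 3:1 7:1 21:1  a_21=4
n=24: 1·24 2·12 3·8 4·6 6·4 8·3 12·2 24·1  f→[1+1+1+1+1+1+1+1]=8
[q^26] f(26)=1,f(13)=1,f(2)=1,f(1)=1 ⇒ 4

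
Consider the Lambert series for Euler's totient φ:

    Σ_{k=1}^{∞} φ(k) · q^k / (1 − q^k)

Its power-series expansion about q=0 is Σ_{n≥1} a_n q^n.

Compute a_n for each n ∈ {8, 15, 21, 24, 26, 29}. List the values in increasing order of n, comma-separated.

d|8:{1,2,4,8}  Σφ=1+1+2+4=8
[q^15] φ(1)=1,φ(3)=2,φ(5)=4,φ(15)=8 ⇒ 15
q^21  k|21↦φ(k): 1:1 3:2 7:6 21:12  a_21=21
[q^24] φ(1)=1,φ(2)=1,φ(3)=2,φ(4)=2,φ(6)=2,φ(8)=4,φ(12)=4,φ(24)=8 ⇒ 24
n=26: 26·1 13·2 2·13 1·26  φ→[12+12+1+1]=26
d|29:{1,29}  Σφ=1+28=29

8, 15, 21, 24, 26, 29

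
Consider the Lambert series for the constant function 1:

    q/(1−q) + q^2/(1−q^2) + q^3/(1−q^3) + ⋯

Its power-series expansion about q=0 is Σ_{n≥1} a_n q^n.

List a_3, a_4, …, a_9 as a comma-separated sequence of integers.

2, 3, 2, 4, 2, 4, 3

q^3  k|3↦f(k): 3:1 1:1  a_3=2
[q^4] f(4)=1,f(2)=1,f(1)=1 ⇒ 3
d|5:{5,1}  Σf=1+1=2
d|6:{1,2,3,6}  Σf=1+1+1+1=4
n=7: 7·1 1·7  f→[1+1]=2
n=8: 8·1 4·2 2·4 1·8  f→[1+1+1+1]=4
q^9  k|9↦f(k): 1:1 3:1 9:1  a_9=3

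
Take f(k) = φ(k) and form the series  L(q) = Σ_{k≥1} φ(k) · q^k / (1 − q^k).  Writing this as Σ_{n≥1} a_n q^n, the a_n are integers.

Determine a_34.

n=34: 1·34 2·17 17·2 34·1  φ→[1+1+16+16]=34

a_34 = 34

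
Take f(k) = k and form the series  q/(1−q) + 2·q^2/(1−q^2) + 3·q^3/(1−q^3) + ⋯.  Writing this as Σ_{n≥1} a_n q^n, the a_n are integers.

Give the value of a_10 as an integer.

q^10  k|10↦f(k): 10:10 5:5 2:2 1:1  a_10=18

a_10 = 18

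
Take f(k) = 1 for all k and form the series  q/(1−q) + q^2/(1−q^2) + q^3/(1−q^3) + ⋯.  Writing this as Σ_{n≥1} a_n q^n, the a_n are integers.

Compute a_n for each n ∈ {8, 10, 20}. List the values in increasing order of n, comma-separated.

n=8: 8·1 4·2 2·4 1·8  f→[1+1+1+1]=4
n=10: 1·10 2·5 5·2 10·1  f→[1+1+1+1]=4
d|20:{20,10,5,4,2,1}  Σf=1+1+1+1+1+1=6

4, 4, 6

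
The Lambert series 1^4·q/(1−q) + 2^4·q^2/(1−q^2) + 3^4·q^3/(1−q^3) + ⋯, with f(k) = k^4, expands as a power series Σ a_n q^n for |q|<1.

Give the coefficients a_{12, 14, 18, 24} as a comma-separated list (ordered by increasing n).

[q^12] f(12)=20736,f(6)=1296,f(4)=256,f(3)=81,f(2)=16,f(1)=1 ⇒ 22386
[q^14] f(1)=1,f(2)=16,f(7)=2401,f(14)=38416 ⇒ 40834
n=18: 18·1 9·2 6·3 3·6 2·9 1·18  f→[104976+6561+1296+81+16+1]=112931
[q^24] f(24)=331776,f(12)=20736,f(8)=4096,f(6)=1296,f(4)=256,f(3)=81,f(2)=16,f(1)=1 ⇒ 358258

22386, 40834, 112931, 358258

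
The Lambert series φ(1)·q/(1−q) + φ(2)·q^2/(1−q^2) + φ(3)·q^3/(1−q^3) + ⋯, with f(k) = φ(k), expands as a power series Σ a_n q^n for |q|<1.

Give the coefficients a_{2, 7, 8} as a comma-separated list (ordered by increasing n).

n=2: 1·2 2·1  φ→[1+1]=2
q^7  k|7↦φ(k): 7:6 1:1  a_7=7
[q^8] φ(1)=1,φ(2)=1,φ(4)=2,φ(8)=4 ⇒ 8

2, 7, 8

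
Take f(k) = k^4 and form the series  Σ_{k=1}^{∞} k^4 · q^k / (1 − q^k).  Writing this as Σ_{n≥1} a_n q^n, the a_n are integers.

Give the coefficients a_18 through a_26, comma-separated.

112931, 130322, 170898, 196964, 248914, 279842, 358258, 391251, 485554

d|18:{18,9,6,3,2,1}  Σf=104976+6561+1296+81+16+1=112931
[q^19] f(19)=130321,f(1)=1 ⇒ 130322
q^20  k|20↦f(k): 1:1 2:16 4:256 5:625 10:10000 20:160000  a_20=170898
n=21: 1·21 3·7 7·3 21·1  f→[1+81+2401+194481]=196964
d|22:{22,11,2,1}  Σf=234256+14641+16+1=248914
d|23:{23,1}  Σf=279841+1=279842
q^24  k|24↦f(k): 24:331776 12:20736 8:4096 6:1296 4:256 3:81 2:16 1:1  a_24=358258
n=25: 25·1 5·5 1·25  f→[390625+625+1]=391251
[q^26] f(26)=456976,f(13)=28561,f(2)=16,f(1)=1 ⇒ 485554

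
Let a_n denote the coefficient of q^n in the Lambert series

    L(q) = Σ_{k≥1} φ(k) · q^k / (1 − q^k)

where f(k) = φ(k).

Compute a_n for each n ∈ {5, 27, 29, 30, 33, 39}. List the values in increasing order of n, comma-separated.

d|5:{5,1}  Σφ=4+1=5
q^27  k|27↦φ(k): 27:18 9:6 3:2 1:1  a_27=27
q^29  k|29↦φ(k): 1:1 29:28  a_29=29
[q^30] φ(30)=8,φ(15)=8,φ(10)=4,φ(6)=2,φ(5)=4,φ(3)=2,φ(2)=1,φ(1)=1 ⇒ 30
n=33: 1·33 3·11 11·3 33·1  φ→[1+2+10+20]=33
q^39  k|39↦φ(k): 1:1 3:2 13:12 39:24  a_39=39

5, 27, 29, 30, 33, 39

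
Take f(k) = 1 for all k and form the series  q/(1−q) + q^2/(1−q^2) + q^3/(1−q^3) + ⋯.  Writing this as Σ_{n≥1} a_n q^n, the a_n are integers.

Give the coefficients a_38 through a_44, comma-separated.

4, 4, 8, 2, 8, 2, 6

d|38:{38,19,2,1}  Σf=1+1+1+1=4
n=39: 1·39 3·13 13·3 39·1  f→[1+1+1+1]=4
q^40  k|40↦f(k): 40:1 20:1 10:1 8:1 5:1 4:1 2:1 1:1  a_40=8
q^41  k|41↦f(k): 41:1 1:1  a_41=2
d|42:{1,2,3,6,7,14,21,42}  Σf=1+1+1+1+1+1+1+1=8
q^43  k|43↦f(k): 1:1 43:1  a_43=2
d|44:{44,22,11,4,2,1}  Σf=1+1+1+1+1+1=6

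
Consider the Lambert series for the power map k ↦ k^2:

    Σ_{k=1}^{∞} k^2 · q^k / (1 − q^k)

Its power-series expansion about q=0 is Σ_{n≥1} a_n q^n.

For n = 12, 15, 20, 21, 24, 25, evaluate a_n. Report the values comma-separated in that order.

210, 260, 546, 500, 850, 651

n=12: 12·1 6·2 4·3 3·4 2·6 1·12  f→[144+36+16+9+4+1]=210
q^15  k|15↦f(k): 15:225 5:25 3:9 1:1  a_15=260
d|20:{1,2,4,5,10,20}  Σf=1+4+16+25+100+400=546
d|21:{21,7,3,1}  Σf=441+49+9+1=500
n=24: 1·24 2·12 3·8 4·6 6·4 8·3 12·2 24·1  f→[1+4+9+16+36+64+144+576]=850
[q^25] f(25)=625,f(5)=25,f(1)=1 ⇒ 651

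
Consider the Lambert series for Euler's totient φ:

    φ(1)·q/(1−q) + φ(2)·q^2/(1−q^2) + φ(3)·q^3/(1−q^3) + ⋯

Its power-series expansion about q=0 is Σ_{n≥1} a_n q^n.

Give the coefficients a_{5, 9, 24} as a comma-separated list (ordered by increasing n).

[q^5] φ(1)=1,φ(5)=4 ⇒ 5
n=9: 1·9 3·3 9·1  φ→[1+2+6]=9
[q^24] φ(1)=1,φ(2)=1,φ(3)=2,φ(4)=2,φ(6)=2,φ(8)=4,φ(12)=4,φ(24)=8 ⇒ 24

5, 9, 24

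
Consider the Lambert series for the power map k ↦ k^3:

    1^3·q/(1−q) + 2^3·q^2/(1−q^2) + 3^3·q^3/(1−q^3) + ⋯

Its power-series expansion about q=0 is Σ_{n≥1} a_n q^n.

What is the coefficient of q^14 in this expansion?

q^14  k|14↦f(k): 14:2744 7:343 2:8 1:1  a_14=3096

a_14 = 3096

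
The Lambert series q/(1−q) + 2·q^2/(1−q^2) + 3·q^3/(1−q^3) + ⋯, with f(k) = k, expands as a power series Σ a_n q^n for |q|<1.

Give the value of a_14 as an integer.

[q^14] f(1)=1,f(2)=2,f(7)=7,f(14)=14 ⇒ 24

a_14 = 24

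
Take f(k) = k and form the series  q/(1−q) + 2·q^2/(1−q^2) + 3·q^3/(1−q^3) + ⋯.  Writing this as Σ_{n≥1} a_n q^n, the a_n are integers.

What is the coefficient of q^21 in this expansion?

q^21  k|21↦f(k): 21:21 7:7 3:3 1:1  a_21=32

a_21 = 32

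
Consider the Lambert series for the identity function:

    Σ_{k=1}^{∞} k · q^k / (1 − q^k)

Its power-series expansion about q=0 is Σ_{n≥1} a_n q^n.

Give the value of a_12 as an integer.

q^12  k|12↦f(k): 1:1 2:2 3:3 4:4 6:6 12:12  a_12=28

a_12 = 28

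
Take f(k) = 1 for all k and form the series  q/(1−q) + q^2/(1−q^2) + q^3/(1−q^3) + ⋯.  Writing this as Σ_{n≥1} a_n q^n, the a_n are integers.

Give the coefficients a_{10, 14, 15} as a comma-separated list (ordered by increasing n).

d|10:{10,5,2,1}  Σf=1+1+1+1=4
n=14: 1·14 2·7 7·2 14·1  f→[1+1+1+1]=4
d|15:{15,5,3,1}  Σf=1+1+1+1=4

4, 4, 4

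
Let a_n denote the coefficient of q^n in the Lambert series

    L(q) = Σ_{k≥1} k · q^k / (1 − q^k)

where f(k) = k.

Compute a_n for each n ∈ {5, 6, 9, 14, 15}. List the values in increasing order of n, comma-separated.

6, 12, 13, 24, 24

d|5:{5,1}  Σf=5+1=6
d|6:{1,2,3,6}  Σf=1+2+3+6=12
[q^9] f(1)=1,f(3)=3,f(9)=9 ⇒ 13
d|14:{14,7,2,1}  Σf=14+7+2+1=24
n=15: 15·1 5·3 3·5 1·15  f→[15+5+3+1]=24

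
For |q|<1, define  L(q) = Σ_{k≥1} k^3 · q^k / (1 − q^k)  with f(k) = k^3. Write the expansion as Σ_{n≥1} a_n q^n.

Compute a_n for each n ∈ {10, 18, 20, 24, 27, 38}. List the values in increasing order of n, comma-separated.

1134, 6813, 9198, 16380, 20440, 61740

q^10  k|10↦f(k): 10:1000 5:125 2:8 1:1  a_10=1134
d|18:{18,9,6,3,2,1}  Σf=5832+729+216+27+8+1=6813
d|20:{1,2,4,5,10,20}  Σf=1+8+64+125+1000+8000=9198
n=24: 24·1 12·2 8·3 6·4 4·6 3·8 2·12 1·24  f→[13824+1728+512+216+64+27+8+1]=16380
d|27:{1,3,9,27}  Σf=1+27+729+19683=20440
n=38: 38·1 19·2 2·19 1·38  f→[54872+6859+8+1]=61740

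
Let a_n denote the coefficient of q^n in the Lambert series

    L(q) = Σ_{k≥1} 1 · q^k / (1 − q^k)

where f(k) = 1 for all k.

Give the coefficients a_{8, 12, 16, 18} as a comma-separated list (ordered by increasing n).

d|8:{1,2,4,8}  Σf=1+1+1+1=4
n=12: 12·1 6·2 4·3 3·4 2·6 1·12  f→[1+1+1+1+1+1]=6
[q^16] f(1)=1,f(2)=1,f(4)=1,f(8)=1,f(16)=1 ⇒ 5
d|18:{18,9,6,3,2,1}  Σf=1+1+1+1+1+1=6

4, 6, 5, 6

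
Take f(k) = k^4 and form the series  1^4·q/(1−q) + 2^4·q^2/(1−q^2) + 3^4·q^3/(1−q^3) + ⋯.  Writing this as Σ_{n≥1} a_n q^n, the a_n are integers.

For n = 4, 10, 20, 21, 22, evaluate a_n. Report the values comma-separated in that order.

273, 10642, 170898, 196964, 248914

n=4: 4·1 2·2 1·4  f→[256+16+1]=273
[q^10] f(10)=10000,f(5)=625,f(2)=16,f(1)=1 ⇒ 10642
q^20  k|20↦f(k): 20:160000 10:10000 5:625 4:256 2:16 1:1  a_20=170898
[q^21] f(1)=1,f(3)=81,f(7)=2401,f(21)=194481 ⇒ 196964
n=22: 1·22 2·11 11·2 22·1  f→[1+16+14641+234256]=248914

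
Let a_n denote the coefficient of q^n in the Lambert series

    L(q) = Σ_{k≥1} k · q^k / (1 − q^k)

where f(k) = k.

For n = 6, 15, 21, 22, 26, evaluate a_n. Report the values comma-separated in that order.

n=6: 1·6 2·3 3·2 6·1  f→[1+2+3+6]=12
q^15  k|15↦f(k): 1:1 3:3 5:5 15:15  a_15=24
n=21: 1·21 3·7 7·3 21·1  f→[1+3+7+21]=32
q^22  k|22↦f(k): 22:22 11:11 2:2 1:1  a_22=36
q^26  k|26↦f(k): 26:26 13:13 2:2 1:1  a_26=42

12, 24, 32, 36, 42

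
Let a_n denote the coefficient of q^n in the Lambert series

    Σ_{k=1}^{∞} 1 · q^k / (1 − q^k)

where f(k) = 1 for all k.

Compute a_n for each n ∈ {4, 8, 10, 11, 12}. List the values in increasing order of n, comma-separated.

q^4  k|4↦f(k): 4:1 2:1 1:1  a_4=3
n=8: 8·1 4·2 2·4 1·8  f→[1+1+1+1]=4
q^10  k|10↦f(k): 10:1 5:1 2:1 1:1  a_10=4
q^11  k|11↦f(k): 1:1 11:1  a_11=2
n=12: 1·12 2·6 3·4 4·3 6·2 12·1  f→[1+1+1+1+1+1]=6

3, 4, 4, 2, 6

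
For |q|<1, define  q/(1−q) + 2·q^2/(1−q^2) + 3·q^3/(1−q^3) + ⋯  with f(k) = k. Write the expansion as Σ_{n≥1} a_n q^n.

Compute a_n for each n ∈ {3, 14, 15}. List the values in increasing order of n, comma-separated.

4, 24, 24

n=3: 3·1 1·3  f→[3+1]=4
q^14  k|14↦f(k): 14:14 7:7 2:2 1:1  a_14=24
n=15: 1·15 3·5 5·3 15·1  f→[1+3+5+15]=24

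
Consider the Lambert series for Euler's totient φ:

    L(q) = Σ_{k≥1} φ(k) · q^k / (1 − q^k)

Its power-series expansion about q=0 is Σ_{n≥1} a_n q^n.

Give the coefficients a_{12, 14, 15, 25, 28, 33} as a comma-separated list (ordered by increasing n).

d|12:{12,6,4,3,2,1}  Σφ=4+2+2+2+1+1=12
n=14: 14·1 7·2 2·7 1·14  φ→[6+6+1+1]=14
[q^15] φ(15)=8,φ(5)=4,φ(3)=2,φ(1)=1 ⇒ 15
[q^25] φ(25)=20,φ(5)=4,φ(1)=1 ⇒ 25
n=28: 1·28 2·14 4·7 7·4 14·2 28·1  φ→[1+1+2+6+6+12]=28
q^33  k|33↦φ(k): 33:20 11:10 3:2 1:1  a_33=33

12, 14, 15, 25, 28, 33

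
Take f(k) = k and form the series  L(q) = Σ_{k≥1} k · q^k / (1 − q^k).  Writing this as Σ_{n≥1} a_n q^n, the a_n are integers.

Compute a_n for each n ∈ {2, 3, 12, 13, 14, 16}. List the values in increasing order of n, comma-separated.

3, 4, 28, 14, 24, 31

d|2:{1,2}  Σf=1+2=3
q^3  k|3↦f(k): 1:1 3:3  a_3=4
q^12  k|12↦f(k): 1:1 2:2 3:3 4:4 6:6 12:12  a_12=28
n=13: 1·13 13·1  f→[1+13]=14
[q^14] f(1)=1,f(2)=2,f(7)=7,f(14)=14 ⇒ 24
q^16  k|16↦f(k): 1:1 2:2 4:4 8:8 16:16  a_16=31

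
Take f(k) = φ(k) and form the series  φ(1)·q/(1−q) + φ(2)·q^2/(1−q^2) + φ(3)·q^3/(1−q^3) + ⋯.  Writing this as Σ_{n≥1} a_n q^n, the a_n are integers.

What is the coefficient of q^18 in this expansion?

d|18:{1,2,3,6,9,18}  Σφ=1+1+2+2+6+6=18

a_18 = 18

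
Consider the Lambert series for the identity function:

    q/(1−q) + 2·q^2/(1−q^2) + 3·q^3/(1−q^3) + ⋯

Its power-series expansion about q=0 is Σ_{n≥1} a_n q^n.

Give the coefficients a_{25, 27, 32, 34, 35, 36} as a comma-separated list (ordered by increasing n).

q^25  k|25↦f(k): 25:25 5:5 1:1  a_25=31
q^27  k|27↦f(k): 1:1 3:3 9:9 27:27  a_27=40
d|32:{1,2,4,8,16,32}  Σf=1+2+4+8+16+32=63
[q^34] f(34)=34,f(17)=17,f(2)=2,f(1)=1 ⇒ 54
n=35: 1·35 5·7 7·5 35·1  f→[1+5+7+35]=48
n=36: 36·1 18·2 12·3 9·4 6·6 4·9 3·12 2·18 1·36  f→[36+18+12+9+6+4+3+2+1]=91

31, 40, 63, 54, 48, 91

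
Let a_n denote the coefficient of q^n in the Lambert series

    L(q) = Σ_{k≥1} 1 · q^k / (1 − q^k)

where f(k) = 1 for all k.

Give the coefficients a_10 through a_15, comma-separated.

4, 2, 6, 2, 4, 4

[q^10] f(10)=1,f(5)=1,f(2)=1,f(1)=1 ⇒ 4
d|11:{1,11}  Σf=1+1=2
q^12  k|12↦f(k): 1:1 2:1 3:1 4:1 6:1 12:1  a_12=6
d|13:{13,1}  Σf=1+1=2
d|14:{1,2,7,14}  Σf=1+1+1+1=4
d|15:{15,5,3,1}  Σf=1+1+1+1=4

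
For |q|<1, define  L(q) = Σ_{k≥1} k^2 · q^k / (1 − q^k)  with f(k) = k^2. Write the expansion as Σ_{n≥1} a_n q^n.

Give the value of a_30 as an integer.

a_30 = 1300

n=30: 30·1 15·2 10·3 6·5 5·6 3·10 2·15 1·30  f→[900+225+100+36+25+9+4+1]=1300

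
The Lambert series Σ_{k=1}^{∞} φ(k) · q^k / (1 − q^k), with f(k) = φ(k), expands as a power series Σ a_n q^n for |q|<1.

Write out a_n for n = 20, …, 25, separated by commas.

q^20  k|20↦φ(k): 1:1 2:1 4:2 5:4 10:4 20:8  a_20=20
n=21: 1·21 3·7 7·3 21·1  φ→[1+2+6+12]=21
q^22  k|22↦φ(k): 22:10 11:10 2:1 1:1  a_22=22
n=23: 1·23 23·1  φ→[1+22]=23
[q^24] φ(24)=8,φ(12)=4,φ(8)=4,φ(6)=2,φ(4)=2,φ(3)=2,φ(2)=1,φ(1)=1 ⇒ 24
q^25  k|25↦φ(k): 25:20 5:4 1:1  a_25=25

20, 21, 22, 23, 24, 25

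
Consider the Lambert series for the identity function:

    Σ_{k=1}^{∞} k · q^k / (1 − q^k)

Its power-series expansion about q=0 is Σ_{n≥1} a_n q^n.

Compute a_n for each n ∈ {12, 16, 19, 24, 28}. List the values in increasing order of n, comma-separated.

28, 31, 20, 60, 56

d|12:{1,2,3,4,6,12}  Σf=1+2+3+4+6+12=28
d|16:{1,2,4,8,16}  Σf=1+2+4+8+16=31
[q^19] f(19)=19,f(1)=1 ⇒ 20
q^24  k|24↦f(k): 1:1 2:2 3:3 4:4 6:6 8:8 12:12 24:24  a_24=60
q^28  k|28↦f(k): 28:28 14:14 7:7 4:4 2:2 1:1  a_28=56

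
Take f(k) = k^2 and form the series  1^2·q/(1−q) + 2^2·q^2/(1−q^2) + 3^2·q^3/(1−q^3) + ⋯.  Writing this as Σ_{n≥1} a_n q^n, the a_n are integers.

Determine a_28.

[q^28] f(1)=1,f(2)=4,f(4)=16,f(7)=49,f(14)=196,f(28)=784 ⇒ 1050

a_28 = 1050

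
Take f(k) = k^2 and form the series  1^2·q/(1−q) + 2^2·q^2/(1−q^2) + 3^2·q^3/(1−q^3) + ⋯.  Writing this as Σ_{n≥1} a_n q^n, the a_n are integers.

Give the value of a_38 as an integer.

a_38 = 1810

n=38: 1·38 2·19 19·2 38·1  f→[1+4+361+1444]=1810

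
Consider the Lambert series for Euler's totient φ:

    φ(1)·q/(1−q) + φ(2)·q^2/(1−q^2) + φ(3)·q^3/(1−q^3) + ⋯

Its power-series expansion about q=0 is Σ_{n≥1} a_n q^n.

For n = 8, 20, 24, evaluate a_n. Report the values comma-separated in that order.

n=8: 8·1 4·2 2·4 1·8  φ→[4+2+1+1]=8
q^20  k|20↦φ(k): 20:8 10:4 5:4 4:2 2:1 1:1  a_20=20
n=24: 1·24 2·12 3·8 4·6 6·4 8·3 12·2 24·1  φ→[1+1+2+2+2+4+4+8]=24

8, 20, 24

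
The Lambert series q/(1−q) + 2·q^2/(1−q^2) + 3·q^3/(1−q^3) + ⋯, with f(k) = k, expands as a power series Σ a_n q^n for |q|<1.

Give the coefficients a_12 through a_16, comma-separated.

28, 14, 24, 24, 31

q^12  k|12↦f(k): 12:12 6:6 4:4 3:3 2:2 1:1  a_12=28
d|13:{13,1}  Σf=13+1=14
d|14:{14,7,2,1}  Σf=14+7+2+1=24
n=15: 1·15 3·5 5·3 15·1  f→[1+3+5+15]=24
d|16:{1,2,4,8,16}  Σf=1+2+4+8+16=31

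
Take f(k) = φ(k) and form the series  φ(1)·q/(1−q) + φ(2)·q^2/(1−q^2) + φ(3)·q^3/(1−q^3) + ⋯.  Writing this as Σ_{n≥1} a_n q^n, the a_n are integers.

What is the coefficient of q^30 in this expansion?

[q^30] φ(1)=1,φ(2)=1,φ(3)=2,φ(5)=4,φ(6)=2,φ(10)=4,φ(15)=8,φ(30)=8 ⇒ 30

a_30 = 30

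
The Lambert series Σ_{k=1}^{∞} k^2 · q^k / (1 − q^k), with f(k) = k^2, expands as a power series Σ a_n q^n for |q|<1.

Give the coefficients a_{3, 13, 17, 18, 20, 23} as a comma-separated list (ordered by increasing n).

10, 170, 290, 455, 546, 530

[q^3] f(3)=9,f(1)=1 ⇒ 10
d|13:{13,1}  Σf=169+1=170
[q^17] f(1)=1,f(17)=289 ⇒ 290
n=18: 18·1 9·2 6·3 3·6 2·9 1·18  f→[324+81+36+9+4+1]=455
n=20: 1·20 2·10 4·5 5·4 10·2 20·1  f→[1+4+16+25+100+400]=546
n=23: 1·23 23·1  f→[1+529]=530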